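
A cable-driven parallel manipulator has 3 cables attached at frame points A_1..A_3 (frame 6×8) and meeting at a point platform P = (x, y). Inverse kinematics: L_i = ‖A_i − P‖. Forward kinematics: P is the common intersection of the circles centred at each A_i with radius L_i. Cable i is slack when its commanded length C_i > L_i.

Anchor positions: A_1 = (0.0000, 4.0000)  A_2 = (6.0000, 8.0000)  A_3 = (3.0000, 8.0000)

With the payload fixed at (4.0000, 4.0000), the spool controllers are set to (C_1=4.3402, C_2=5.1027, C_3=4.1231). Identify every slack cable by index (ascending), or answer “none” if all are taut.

i=1: geometric 4.0000 vs commanded 4.3402 ⇒ slack
i=2: geometric 4.4721 vs commanded 5.1027 ⇒ slack
i=3: geometric 4.1231 vs commanded 4.1231 ⇒ taut

1, 2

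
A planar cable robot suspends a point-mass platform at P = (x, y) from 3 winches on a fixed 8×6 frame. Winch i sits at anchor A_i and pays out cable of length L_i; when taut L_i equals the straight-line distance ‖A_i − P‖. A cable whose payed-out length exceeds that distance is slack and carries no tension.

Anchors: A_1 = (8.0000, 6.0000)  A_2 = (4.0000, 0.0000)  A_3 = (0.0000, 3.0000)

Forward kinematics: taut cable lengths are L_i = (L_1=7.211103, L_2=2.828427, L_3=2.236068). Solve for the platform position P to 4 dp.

(2.0000, 2.0000)

expand ‖A_i−P‖²=L_i² and subtract eq 1 (c_i ≔ ‖A_i‖²−L_i²)
c_1 = 64.0000+36.0000−52.0000 = 48.0000
eq1−eq2 → [8.0000  12.0000]·P = 40.0000
eq1−eq3 → [16.0000  6.0000]·P = 44.0000
2×2 solve → P = (2.0000, 2.0000)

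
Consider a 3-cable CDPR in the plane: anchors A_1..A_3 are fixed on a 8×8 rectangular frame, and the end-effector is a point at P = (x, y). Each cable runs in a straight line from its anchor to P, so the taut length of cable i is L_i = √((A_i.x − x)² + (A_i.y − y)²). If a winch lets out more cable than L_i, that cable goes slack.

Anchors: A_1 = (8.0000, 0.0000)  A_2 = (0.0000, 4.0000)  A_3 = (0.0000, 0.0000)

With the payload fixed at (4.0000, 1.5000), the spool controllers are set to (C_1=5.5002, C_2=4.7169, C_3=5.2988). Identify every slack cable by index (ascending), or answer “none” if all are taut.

1, 3

cable 1: √((4.0000)²+(-1.5000)²)=4.2720, C_1=5.5002: slack
cable 2: √((-4.0000)²+(2.5000)²)=4.7170, C_2=4.7169: taut
cable 3: √((-4.0000)²+(-1.5000)²)=4.2720, C_3=5.2988: slack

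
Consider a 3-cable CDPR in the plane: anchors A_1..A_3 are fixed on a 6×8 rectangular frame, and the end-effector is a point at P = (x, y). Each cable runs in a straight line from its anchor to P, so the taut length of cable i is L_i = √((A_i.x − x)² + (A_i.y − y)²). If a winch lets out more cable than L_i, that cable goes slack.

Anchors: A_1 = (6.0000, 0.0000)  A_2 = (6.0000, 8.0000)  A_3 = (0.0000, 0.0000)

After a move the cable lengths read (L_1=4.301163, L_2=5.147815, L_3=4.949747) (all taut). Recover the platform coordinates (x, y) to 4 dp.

circle eqns → linear via eq_j − eq_1; set k_j = A_j·A_j − L_j²
k_1 = 36.0000+0.0000−18.5000 = 17.5000
0.0000·x − 16.0000·y = k_1−k_2 = -56.0000
12.0000·x + 0.0000·y = k_1−k_3 = 42.0000
solve first two rows → x=3.5000, y=3.5000

(3.5000, 3.5000)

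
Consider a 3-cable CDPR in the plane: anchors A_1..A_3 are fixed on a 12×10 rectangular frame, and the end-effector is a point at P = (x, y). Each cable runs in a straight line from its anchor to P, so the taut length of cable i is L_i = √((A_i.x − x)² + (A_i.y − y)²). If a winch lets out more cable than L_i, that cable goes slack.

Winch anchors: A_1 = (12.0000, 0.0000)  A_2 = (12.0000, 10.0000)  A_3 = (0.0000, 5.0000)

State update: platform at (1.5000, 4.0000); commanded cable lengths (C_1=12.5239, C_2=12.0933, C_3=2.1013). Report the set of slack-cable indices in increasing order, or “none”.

cable 1: L_1 = ‖A_1−P‖ = 11.2361;  C_1 = 12.5239 → slack
cable 2: L_2 = ‖A_2−P‖ = 12.0934;  C_2 = 12.0933 → taut
cable 3: L_3 = ‖A_3−P‖ = 1.8028;  C_3 = 2.1013 → slack

1, 3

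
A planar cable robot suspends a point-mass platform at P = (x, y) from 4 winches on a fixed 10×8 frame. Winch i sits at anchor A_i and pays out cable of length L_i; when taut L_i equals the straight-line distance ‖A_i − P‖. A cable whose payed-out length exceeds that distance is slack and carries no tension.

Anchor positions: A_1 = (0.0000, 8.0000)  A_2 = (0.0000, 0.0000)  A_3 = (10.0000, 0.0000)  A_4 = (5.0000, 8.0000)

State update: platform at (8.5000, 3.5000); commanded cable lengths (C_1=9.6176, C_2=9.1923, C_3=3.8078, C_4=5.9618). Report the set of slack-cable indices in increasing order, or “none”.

4

i=1: geometric 9.6177 vs commanded 9.6176 ⇒ taut
i=2: geometric 9.1924 vs commanded 9.1923 ⇒ taut
i=3: geometric 3.8079 vs commanded 3.8078 ⇒ taut
i=4: geometric 5.7009 vs commanded 5.9618 ⇒ slack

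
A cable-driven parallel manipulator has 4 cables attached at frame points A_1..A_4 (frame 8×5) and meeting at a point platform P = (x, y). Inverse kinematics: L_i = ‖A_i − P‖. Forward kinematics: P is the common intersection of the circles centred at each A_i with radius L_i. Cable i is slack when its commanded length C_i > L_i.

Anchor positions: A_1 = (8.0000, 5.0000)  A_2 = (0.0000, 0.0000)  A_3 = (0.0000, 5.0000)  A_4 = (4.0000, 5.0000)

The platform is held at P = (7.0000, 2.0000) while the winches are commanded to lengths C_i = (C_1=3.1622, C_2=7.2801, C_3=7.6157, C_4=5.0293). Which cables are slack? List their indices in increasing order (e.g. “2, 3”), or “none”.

4

cable 1: √((1.0000)²+(3.0000)²)=3.1623, C_1=3.1622: taut
cable 2: √((-7.0000)²+(-2.0000)²)=7.2801, C_2=7.2801: taut
cable 3: √((-7.0000)²+(3.0000)²)=7.6158, C_3=7.6157: taut
cable 4: √((-3.0000)²+(3.0000)²)=4.2426, C_4=5.0293: slack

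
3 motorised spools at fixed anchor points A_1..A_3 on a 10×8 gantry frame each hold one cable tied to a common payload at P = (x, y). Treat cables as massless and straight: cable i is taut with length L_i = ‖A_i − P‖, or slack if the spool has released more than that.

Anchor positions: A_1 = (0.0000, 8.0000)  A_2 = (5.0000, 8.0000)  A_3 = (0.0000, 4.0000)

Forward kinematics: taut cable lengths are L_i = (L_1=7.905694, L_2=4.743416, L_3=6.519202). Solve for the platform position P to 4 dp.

expand ‖A_i−P‖²=L_i² and subtract eq 1 (k_i ≔ ‖A_i‖²−L_i²)
k_1 = 0.0000+64.0000−62.5000 = 1.5000
eq1−eq2 → [-10.0000  0.0000]·P = -65.0000
eq1−eq3 → [0.0000  8.0000]·P = 28.0000
2×2 solve → P = (6.5000, 3.5000)

(6.5000, 3.5000)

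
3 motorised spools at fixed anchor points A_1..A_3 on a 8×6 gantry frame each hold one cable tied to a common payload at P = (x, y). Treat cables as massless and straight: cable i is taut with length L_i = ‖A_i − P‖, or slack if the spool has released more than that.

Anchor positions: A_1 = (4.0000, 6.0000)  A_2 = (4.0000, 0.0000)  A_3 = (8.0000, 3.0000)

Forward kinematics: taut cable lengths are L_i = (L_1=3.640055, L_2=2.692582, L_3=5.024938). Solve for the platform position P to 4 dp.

expand ‖A_i−P‖²=L_i² and subtract eq 1 (k_i ≔ ‖A_i‖²−L_i²)
k_1 = 16.0000+36.0000−13.2500 = 38.7500
eq1−eq2 → [0.0000  12.0000]·P = 30.0000
eq1−eq3 → [-8.0000  6.0000]·P = -9.0000
2×2 solve → P = (3.0000, 2.5000)

(3.0000, 2.5000)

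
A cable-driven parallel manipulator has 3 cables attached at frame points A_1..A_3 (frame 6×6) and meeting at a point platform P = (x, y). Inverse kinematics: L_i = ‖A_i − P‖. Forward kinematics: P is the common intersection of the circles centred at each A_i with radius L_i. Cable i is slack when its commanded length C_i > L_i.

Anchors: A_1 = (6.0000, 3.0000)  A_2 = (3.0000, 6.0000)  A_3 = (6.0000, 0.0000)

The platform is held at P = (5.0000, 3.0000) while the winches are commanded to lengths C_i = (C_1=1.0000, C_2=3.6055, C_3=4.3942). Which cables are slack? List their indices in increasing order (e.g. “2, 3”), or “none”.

cable 1: L_1 = ‖A_1−P‖ = 1.0000;  C_1 = 1.0000 → taut
cable 2: L_2 = ‖A_2−P‖ = 3.6056;  C_2 = 3.6055 → taut
cable 3: L_3 = ‖A_3−P‖ = 3.1623;  C_3 = 4.3942 → slack

3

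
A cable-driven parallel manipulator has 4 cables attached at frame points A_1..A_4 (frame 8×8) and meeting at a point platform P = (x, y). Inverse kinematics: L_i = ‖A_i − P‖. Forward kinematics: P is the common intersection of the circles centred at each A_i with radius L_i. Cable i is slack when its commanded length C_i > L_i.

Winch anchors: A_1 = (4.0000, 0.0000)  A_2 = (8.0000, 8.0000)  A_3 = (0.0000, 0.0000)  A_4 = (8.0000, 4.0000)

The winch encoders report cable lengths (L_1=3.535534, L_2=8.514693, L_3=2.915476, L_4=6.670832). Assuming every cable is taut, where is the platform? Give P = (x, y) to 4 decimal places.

each cable: (A_i−P)·(A_i−P) = L_i²; let k_i = ‖A_i‖²−L_i²
k_1 = 16.0000+0.0000−12.5000 = 3.5000
row 1: -8.0000x − 16.0000y = -52.0000  (k_2=55.5000)
row 2: 8.0000x + 0.0000y = 12.0000  (k_3=-8.5000)
row 3: -8.0000x − 8.0000y = -32.0000  (k_4=35.5000)
Cramer on rows 1–2 → x = 1.5000, y = 2.5000
check cable 4: ‖A_4−P‖² = 44.5000 ≈ L_4² = 44.5000 ✓

(1.5000, 2.5000)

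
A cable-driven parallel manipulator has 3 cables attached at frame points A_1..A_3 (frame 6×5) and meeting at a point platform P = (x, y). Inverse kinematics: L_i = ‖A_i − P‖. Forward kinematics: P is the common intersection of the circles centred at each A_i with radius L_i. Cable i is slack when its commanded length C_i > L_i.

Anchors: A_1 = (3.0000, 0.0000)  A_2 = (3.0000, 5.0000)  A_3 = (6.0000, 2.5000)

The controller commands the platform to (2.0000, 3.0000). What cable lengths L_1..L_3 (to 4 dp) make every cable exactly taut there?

L_1 = √((3.0000−2.0000)² + (0.0000−3.0000)²) = 3.1623
L_2 = √((3.0000−2.0000)² + (5.0000−3.0000)²) = 2.2361
L_3 = √((6.0000−2.0000)² + (2.5000−3.0000)²) = 4.0311

(3.1623, 2.2361, 4.0311)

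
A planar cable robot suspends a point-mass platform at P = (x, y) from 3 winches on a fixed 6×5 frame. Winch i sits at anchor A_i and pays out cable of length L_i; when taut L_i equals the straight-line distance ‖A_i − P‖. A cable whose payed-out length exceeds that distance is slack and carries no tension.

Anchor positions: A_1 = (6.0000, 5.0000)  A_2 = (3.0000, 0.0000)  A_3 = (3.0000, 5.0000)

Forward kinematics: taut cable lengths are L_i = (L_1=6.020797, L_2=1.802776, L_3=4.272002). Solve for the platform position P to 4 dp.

(1.5000, 1.0000)

each cable: (A_i−P)·(A_i−P) = L_i²; let k_i = ‖A_i‖²−L_i²
k_1 = 36.0000+25.0000−36.2500 = 24.7500
row 1: 6.0000x + 10.0000y = 19.0000  (k_2=5.7500)
row 2: 6.0000x + 0.0000y = 9.0000  (k_3=15.7500)
Cramer on rows 1–2 → x = 1.5000, y = 1.0000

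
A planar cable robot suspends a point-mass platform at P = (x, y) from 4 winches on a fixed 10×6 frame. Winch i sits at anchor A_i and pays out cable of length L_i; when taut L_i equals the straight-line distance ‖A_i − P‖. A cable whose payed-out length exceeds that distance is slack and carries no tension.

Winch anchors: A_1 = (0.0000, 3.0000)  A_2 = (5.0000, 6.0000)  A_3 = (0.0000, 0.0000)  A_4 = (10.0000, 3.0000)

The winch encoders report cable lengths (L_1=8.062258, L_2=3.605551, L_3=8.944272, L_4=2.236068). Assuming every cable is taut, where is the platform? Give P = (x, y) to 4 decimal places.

(8.0000, 4.0000)

expand ‖A_i−P‖²=L_i² and subtract eq 1 (k_i ≔ ‖A_i‖²−L_i²)
k_1 = 0.0000+9.0000−65.0000 = -56.0000
eq1−eq2 → [-10.0000  -6.0000]·P = -104.0000
eq1−eq3 → [0.0000  6.0000]·P = 24.0000
eq1−eq4 → [-20.0000  0.0000]·P = -160.0000
2×2 solve → P = (8.0000, 4.0000)
check cable 4: ‖A_4−P‖² = 5.0000 ≈ L_4² = 5.0000 ✓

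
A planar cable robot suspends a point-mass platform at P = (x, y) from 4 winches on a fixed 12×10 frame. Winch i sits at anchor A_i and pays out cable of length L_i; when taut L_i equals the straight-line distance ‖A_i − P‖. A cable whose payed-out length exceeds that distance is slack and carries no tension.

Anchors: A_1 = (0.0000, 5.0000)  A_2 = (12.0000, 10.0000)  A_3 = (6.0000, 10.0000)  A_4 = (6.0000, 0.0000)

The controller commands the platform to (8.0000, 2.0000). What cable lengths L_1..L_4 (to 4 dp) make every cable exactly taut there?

L_1: Δ = A_1−P = (-8.0000, 3.0000) → ‖Δ‖ = √73.0000 = 8.5440
L_2: Δ = A_2−P = (4.0000, 8.0000) → ‖Δ‖ = √80.0000 = 8.9443
L_3: Δ = A_3−P = (-2.0000, 8.0000) → ‖Δ‖ = √68.0000 = 8.2462
L_4: Δ = A_4−P = (-2.0000, -2.0000) → ‖Δ‖ = √8.0000 = 2.8284

(8.5440, 8.9443, 8.2462, 2.8284)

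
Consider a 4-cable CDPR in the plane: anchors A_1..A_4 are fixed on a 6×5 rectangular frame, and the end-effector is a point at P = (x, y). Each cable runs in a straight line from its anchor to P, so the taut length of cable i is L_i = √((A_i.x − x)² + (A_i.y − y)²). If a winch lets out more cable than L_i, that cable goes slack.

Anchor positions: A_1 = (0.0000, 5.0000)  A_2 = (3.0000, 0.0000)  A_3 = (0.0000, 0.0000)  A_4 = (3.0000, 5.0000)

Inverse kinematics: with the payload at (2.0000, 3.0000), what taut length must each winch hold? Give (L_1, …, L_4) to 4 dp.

L_1 = √((0.0000−2.0000)² + (5.0000−3.0000)²) = 2.8284
L_2 = √((3.0000−2.0000)² + (0.0000−3.0000)²) = 3.1623
L_3 = √((0.0000−2.0000)² + (0.0000−3.0000)²) = 3.6056
L_4 = √((3.0000−2.0000)² + (5.0000−3.0000)²) = 2.2361

(2.8284, 3.1623, 3.6056, 2.2361)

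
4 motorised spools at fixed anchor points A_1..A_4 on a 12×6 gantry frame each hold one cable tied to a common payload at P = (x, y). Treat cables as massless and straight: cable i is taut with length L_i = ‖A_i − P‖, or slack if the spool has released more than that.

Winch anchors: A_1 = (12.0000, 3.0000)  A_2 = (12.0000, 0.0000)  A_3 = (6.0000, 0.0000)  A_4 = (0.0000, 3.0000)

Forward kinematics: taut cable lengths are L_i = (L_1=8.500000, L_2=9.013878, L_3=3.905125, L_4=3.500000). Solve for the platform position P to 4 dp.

(3.5000, 3.0000)

circle eqns → linear via eq_j − eq_1; set k_j = A_j·A_j − L_j²
k_1 = 144.0000+9.0000−72.2500 = 80.7500
0.0000·x + 6.0000·y = k_1−k_2 = 18.0000
12.0000·x + 6.0000·y = k_1−k_3 = 60.0000
24.0000·x + 0.0000·y = k_1−k_4 = 84.0000
solve first two rows → x=3.5000, y=3.0000
check cable 4: ‖A_4−P‖² = 12.2500 ≈ L_4² = 12.2500 ✓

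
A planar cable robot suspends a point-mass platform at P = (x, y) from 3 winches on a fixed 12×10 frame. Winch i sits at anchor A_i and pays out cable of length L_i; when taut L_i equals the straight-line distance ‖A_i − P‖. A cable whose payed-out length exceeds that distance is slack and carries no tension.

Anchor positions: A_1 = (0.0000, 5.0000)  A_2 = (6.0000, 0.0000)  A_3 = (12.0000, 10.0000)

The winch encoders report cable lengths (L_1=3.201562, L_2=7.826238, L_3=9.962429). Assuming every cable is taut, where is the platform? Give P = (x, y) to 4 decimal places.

circle eqns → linear via eq_j − eq_1; set c_j = A_j·A_j − L_j²
c_1 = 0.0000+25.0000−10.2500 = 14.7500
-12.0000·x + 10.0000·y = c_1−c_2 = 40.0000
-24.0000·x − 10.0000·y = c_1−c_3 = -130.0000
solve first two rows → x=2.5000, y=7.0000

(2.5000, 7.0000)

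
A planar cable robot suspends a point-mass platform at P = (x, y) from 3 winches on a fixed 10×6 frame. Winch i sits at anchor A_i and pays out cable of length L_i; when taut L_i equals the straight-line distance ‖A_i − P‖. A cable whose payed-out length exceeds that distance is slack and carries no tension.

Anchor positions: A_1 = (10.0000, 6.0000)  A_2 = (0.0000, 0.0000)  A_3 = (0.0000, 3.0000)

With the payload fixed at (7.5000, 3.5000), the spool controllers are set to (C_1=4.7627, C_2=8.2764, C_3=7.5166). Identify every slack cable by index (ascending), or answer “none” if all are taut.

1

cable 1: L_1 = ‖A_1−P‖ = 3.5355;  C_1 = 4.7627 → slack
cable 2: L_2 = ‖A_2−P‖ = 8.2765;  C_2 = 8.2764 → taut
cable 3: L_3 = ‖A_3−P‖ = 7.5166;  C_3 = 7.5166 → taut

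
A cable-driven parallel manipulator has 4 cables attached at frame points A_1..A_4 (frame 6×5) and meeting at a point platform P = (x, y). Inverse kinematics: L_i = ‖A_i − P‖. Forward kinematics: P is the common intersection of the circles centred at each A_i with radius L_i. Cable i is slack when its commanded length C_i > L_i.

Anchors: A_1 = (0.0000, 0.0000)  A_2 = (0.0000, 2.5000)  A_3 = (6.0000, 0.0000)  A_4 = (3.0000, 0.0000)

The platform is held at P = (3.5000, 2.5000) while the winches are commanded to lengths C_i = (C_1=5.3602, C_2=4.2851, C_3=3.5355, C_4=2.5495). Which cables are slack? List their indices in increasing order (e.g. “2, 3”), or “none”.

cable 1: √((-3.5000)²+(-2.5000)²)=4.3012, C_1=5.3602: slack
cable 2: √((-3.5000)²+(0.0000)²)=3.5000, C_2=4.2851: slack
cable 3: √((2.5000)²+(-2.5000)²)=3.5355, C_3=3.5355: taut
cable 4: √((-0.5000)²+(-2.5000)²)=2.5495, C_4=2.5495: taut

1, 2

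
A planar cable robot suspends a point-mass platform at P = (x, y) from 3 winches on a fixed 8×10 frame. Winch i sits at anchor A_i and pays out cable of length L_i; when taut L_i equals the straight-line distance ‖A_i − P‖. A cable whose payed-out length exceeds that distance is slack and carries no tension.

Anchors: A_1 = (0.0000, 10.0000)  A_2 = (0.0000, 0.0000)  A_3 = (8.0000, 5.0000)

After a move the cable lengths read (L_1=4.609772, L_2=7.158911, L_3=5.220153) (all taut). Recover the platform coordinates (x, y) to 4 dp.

circle eqns → linear via eq_j − eq_1; set q_j = A_j·A_j − L_j²
q_1 = 0.0000+100.0000−21.2500 = 78.7500
0.0000·x + 20.0000·y = q_1−q_2 = 130.0000
-16.0000·x + 10.0000·y = q_1−q_3 = 17.0000
solve first two rows → x=3.0000, y=6.5000

(3.0000, 6.5000)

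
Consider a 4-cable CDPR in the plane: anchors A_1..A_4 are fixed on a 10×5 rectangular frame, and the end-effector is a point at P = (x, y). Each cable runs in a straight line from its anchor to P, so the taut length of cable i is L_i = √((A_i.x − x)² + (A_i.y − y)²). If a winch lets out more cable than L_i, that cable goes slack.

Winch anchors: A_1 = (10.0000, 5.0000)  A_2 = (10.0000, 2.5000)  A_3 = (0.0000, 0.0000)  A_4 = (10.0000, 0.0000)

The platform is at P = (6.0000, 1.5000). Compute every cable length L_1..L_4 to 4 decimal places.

cable 1: Δx=4.0000, Δy=3.5000; L_1 = √(Δx²+Δy²) = 5.3151
cable 2: Δx=4.0000, Δy=1.0000; L_2 = √(Δx²+Δy²) = 4.1231
cable 3: Δx=-6.0000, Δy=-1.5000; L_3 = √(Δx²+Δy²) = 6.1847
cable 4: Δx=4.0000, Δy=-1.5000; L_4 = √(Δx²+Δy²) = 4.2720

(5.3151, 4.1231, 6.1847, 4.2720)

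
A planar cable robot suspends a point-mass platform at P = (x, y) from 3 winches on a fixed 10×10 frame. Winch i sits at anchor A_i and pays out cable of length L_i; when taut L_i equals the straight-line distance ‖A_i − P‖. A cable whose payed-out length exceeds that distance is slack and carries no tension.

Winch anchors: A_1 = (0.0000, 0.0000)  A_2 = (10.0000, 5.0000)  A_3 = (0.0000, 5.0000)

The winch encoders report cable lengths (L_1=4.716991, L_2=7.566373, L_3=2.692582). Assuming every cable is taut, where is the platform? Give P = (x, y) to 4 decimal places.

expand ‖A_i−P‖²=L_i² and subtract eq 1 (k_i ≔ ‖A_i‖²−L_i²)
k_1 = 0.0000+0.0000−22.2500 = -22.2500
eq1−eq2 → [-20.0000  -10.0000]·P = -90.0000
eq1−eq3 → [0.0000  -10.0000]·P = -40.0000
2×2 solve → P = (2.5000, 4.0000)

(2.5000, 4.0000)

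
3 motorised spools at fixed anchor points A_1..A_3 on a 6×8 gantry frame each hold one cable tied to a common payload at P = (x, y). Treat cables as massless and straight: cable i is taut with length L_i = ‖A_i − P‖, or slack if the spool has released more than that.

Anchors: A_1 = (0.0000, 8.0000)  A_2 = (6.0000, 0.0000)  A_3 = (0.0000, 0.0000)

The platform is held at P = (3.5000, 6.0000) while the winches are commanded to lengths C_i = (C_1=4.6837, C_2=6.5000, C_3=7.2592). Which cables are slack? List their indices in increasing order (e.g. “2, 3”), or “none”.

1, 3

cable 1: L_1 = ‖A_1−P‖ = 4.0311;  C_1 = 4.6837 → slack
cable 2: L_2 = ‖A_2−P‖ = 6.5000;  C_2 = 6.5000 → taut
cable 3: L_3 = ‖A_3−P‖ = 6.9462;  C_3 = 7.2592 → slack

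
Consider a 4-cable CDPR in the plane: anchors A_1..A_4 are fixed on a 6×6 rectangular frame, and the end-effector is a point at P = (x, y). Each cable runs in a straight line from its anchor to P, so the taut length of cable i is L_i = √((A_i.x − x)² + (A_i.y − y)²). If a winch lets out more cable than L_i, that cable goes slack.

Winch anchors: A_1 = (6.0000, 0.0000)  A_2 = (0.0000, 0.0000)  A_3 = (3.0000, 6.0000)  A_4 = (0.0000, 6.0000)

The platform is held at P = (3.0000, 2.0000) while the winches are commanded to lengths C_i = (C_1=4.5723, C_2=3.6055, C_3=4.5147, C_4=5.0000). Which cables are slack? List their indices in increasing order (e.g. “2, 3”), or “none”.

1, 3

cable 1: L_1 = ‖A_1−P‖ = 3.6056;  C_1 = 4.5723 → slack
cable 2: L_2 = ‖A_2−P‖ = 3.6056;  C_2 = 3.6055 → taut
cable 3: L_3 = ‖A_3−P‖ = 4.0000;  C_3 = 4.5147 → slack
cable 4: L_4 = ‖A_4−P‖ = 5.0000;  C_4 = 5.0000 → taut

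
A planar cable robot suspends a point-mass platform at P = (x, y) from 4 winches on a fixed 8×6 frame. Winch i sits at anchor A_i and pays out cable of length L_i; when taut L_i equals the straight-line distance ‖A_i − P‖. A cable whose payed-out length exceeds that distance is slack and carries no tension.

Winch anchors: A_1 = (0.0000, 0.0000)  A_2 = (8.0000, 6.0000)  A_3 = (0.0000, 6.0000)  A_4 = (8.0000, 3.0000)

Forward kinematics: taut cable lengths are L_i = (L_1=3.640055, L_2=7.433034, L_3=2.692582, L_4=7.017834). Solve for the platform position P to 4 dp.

(1.0000, 3.5000)

each cable: (A_i−P)·(A_i−P) = L_i²; let k_i = ‖A_i‖²−L_i²
k_1 = 0.0000+0.0000−13.2500 = -13.2500
row 1: -16.0000x − 12.0000y = -58.0000  (k_2=44.7500)
row 2: 0.0000x − 12.0000y = -42.0000  (k_3=28.7500)
row 3: -16.0000x − 6.0000y = -37.0000  (k_4=23.7500)
Cramer on rows 1–2 → x = 1.0000, y = 3.5000
check cable 4: ‖A_4−P‖² = 49.2500 ≈ L_4² = 49.2500 ✓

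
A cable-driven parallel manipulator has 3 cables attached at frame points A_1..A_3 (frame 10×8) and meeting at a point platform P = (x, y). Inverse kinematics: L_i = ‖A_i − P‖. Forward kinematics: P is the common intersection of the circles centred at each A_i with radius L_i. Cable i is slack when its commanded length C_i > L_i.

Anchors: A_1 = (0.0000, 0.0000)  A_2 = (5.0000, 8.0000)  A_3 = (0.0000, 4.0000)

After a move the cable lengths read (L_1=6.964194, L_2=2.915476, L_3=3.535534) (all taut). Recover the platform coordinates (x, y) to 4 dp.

expand ‖A_i−P‖²=L_i² and subtract eq 1 (q_i ≔ ‖A_i‖²−L_i²)
q_1 = 0.0000+0.0000−48.5000 = -48.5000
eq1−eq2 → [-10.0000  -16.0000]·P = -129.0000
eq1−eq3 → [0.0000  -8.0000]·P = -52.0000
2×2 solve → P = (2.5000, 6.5000)

(2.5000, 6.5000)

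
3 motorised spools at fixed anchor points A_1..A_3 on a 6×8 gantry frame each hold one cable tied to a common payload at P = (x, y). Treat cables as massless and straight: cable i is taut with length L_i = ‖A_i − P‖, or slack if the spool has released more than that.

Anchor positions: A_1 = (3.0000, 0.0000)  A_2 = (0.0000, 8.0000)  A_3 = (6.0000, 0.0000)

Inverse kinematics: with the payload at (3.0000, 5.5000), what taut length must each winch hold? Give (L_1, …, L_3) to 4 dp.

cable 1: Δx=0.0000, Δy=-5.5000; L_1 = √(Δx²+Δy²) = 5.5000
cable 2: Δx=-3.0000, Δy=2.5000; L_2 = √(Δx²+Δy²) = 3.9051
cable 3: Δx=3.0000, Δy=-5.5000; L_3 = √(Δx²+Δy²) = 6.2650

(5.5000, 3.9051, 6.2650)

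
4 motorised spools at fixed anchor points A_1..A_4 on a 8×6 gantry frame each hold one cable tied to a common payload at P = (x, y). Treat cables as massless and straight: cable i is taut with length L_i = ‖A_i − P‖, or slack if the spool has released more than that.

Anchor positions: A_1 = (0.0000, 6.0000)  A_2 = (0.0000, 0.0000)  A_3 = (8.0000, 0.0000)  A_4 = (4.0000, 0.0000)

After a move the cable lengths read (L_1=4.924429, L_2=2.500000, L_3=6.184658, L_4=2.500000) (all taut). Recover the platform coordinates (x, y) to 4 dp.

expand ‖A_i−P‖²=L_i² and subtract eq 1 (k_i ≔ ‖A_i‖²−L_i²)
k_1 = 0.0000+36.0000−24.2500 = 11.7500
eq1−eq2 → [0.0000  12.0000]·P = 18.0000
eq1−eq3 → [-16.0000  12.0000]·P = -14.0000
eq1−eq4 → [-8.0000  12.0000]·P = 2.0000
2×2 solve → P = (2.0000, 1.5000)
check cable 4: ‖A_4−P‖² = 6.2500 ≈ L_4² = 6.2500 ✓

(2.0000, 1.5000)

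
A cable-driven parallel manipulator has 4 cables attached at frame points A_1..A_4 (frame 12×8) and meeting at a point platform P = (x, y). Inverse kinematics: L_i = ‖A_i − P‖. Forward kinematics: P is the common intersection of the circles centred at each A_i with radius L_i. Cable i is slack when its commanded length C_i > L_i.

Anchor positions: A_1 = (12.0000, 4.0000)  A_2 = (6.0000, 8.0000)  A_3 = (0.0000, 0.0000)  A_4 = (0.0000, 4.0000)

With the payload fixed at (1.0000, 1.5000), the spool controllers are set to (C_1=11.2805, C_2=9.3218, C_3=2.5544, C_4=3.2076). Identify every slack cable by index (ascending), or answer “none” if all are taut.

2, 3, 4

cable 1: √((11.0000)²+(2.5000)²)=11.2805, C_1=11.2805: taut
cable 2: √((5.0000)²+(6.5000)²)=8.2006, C_2=9.3218: slack
cable 3: √((-1.0000)²+(-1.5000)²)=1.8028, C_3=2.5544: slack
cable 4: √((-1.0000)²+(2.5000)²)=2.6926, C_4=3.2076: slack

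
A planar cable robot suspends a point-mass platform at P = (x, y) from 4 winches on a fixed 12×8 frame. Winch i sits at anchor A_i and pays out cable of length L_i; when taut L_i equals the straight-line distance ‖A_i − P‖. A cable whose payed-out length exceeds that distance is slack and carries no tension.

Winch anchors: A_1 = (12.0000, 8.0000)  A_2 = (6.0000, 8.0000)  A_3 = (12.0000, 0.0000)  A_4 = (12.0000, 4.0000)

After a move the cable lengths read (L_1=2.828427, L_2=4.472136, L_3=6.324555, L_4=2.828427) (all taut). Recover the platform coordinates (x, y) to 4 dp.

(10.0000, 6.0000)

each cable: (A_i−P)·(A_i−P) = L_i²; let q_i = ‖A_i‖²−L_i²
q_1 = 144.0000+64.0000−8.0000 = 200.0000
row 1: 12.0000x + 0.0000y = 120.0000  (q_2=80.0000)
row 2: 0.0000x + 16.0000y = 96.0000  (q_3=104.0000)
row 3: 0.0000x + 8.0000y = 48.0000  (q_4=152.0000)
Cramer on rows 1–2 → x = 10.0000, y = 6.0000
check cable 4: ‖A_4−P‖² = 8.0000 ≈ L_4² = 8.0000 ✓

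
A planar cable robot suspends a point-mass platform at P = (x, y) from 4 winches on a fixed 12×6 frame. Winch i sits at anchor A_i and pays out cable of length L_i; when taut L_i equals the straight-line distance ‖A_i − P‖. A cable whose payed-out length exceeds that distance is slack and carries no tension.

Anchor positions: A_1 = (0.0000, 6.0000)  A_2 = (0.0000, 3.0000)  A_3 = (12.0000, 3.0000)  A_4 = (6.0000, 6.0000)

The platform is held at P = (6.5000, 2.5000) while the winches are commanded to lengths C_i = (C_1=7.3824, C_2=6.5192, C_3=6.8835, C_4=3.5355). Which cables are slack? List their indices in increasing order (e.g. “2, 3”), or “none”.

3

cable 1: L_1 = ‖A_1−P‖ = 7.3824;  C_1 = 7.3824 → taut
cable 2: L_2 = ‖A_2−P‖ = 6.5192;  C_2 = 6.5192 → taut
cable 3: L_3 = ‖A_3−P‖ = 5.5227;  C_3 = 6.8835 → slack
cable 4: L_4 = ‖A_4−P‖ = 3.5355;  C_4 = 3.5355 → taut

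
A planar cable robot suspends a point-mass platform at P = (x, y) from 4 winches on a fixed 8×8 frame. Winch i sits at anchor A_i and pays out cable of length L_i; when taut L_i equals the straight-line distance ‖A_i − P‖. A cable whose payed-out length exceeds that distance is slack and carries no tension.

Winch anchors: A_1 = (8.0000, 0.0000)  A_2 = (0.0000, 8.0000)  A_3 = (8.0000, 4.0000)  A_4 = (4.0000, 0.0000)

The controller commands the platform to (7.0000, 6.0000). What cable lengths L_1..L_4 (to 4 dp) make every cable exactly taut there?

(6.0828, 7.2801, 2.2361, 6.7082)

L_1 = √((8.0000−7.0000)² + (0.0000−6.0000)²) = 6.0828
L_2 = √((0.0000−7.0000)² + (8.0000−6.0000)²) = 7.2801
L_3 = √((8.0000−7.0000)² + (4.0000−6.0000)²) = 2.2361
L_4 = √((4.0000−7.0000)² + (0.0000−6.0000)²) = 6.7082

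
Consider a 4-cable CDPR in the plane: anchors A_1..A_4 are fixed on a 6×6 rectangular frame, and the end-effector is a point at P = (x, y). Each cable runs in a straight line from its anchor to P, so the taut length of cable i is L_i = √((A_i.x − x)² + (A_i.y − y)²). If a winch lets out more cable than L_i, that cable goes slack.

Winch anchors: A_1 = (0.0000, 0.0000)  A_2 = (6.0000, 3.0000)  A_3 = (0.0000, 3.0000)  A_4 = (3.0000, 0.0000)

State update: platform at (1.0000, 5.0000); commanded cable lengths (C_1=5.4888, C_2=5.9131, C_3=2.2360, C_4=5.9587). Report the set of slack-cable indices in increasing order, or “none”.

cable 1: L_1 = ‖A_1−P‖ = 5.0990;  C_1 = 5.4888 → slack
cable 2: L_2 = ‖A_2−P‖ = 5.3852;  C_2 = 5.9131 → slack
cable 3: L_3 = ‖A_3−P‖ = 2.2361;  C_3 = 2.2360 → taut
cable 4: L_4 = ‖A_4−P‖ = 5.3852;  C_4 = 5.9587 → slack

1, 2, 4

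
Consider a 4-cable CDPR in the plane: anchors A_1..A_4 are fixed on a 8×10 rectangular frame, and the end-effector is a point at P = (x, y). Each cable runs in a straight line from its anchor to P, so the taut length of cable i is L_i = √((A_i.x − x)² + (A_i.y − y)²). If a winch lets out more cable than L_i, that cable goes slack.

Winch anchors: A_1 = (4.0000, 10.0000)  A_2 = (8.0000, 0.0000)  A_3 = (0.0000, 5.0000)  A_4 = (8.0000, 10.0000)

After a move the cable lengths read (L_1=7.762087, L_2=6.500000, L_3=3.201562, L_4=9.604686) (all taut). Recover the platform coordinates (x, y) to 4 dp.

(2.0000, 2.5000)

expand ‖A_i−P‖²=L_i² and subtract eq 1 (q_i ≔ ‖A_i‖²−L_i²)
q_1 = 16.0000+100.0000−60.2500 = 55.7500
eq1−eq2 → [-8.0000  20.0000]·P = 34.0000
eq1−eq3 → [8.0000  10.0000]·P = 41.0000
eq1−eq4 → [-8.0000  0.0000]·P = -16.0000
2×2 solve → P = (2.0000, 2.5000)
check cable 4: ‖A_4−P‖² = 92.2500 ≈ L_4² = 92.2500 ✓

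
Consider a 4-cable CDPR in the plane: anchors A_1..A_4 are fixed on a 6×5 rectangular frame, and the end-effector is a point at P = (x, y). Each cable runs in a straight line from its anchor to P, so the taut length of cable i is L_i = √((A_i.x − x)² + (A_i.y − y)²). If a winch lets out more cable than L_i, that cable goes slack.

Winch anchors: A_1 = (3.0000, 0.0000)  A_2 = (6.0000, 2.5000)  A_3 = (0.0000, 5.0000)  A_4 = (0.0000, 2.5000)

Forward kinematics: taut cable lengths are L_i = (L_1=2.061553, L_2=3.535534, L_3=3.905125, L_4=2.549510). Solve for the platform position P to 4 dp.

(2.5000, 2.0000)

circle eqns → linear via eq_j − eq_1; set c_j = A_j·A_j − L_j²
c_1 = 9.0000+0.0000−4.2500 = 4.7500
-6.0000·x − 5.0000·y = c_1−c_2 = -25.0000
6.0000·x − 10.0000·y = c_1−c_3 = -5.0000
6.0000·x − 5.0000·y = c_1−c_4 = 5.0000
solve first two rows → x=2.5000, y=2.0000
check cable 4: ‖A_4−P‖² = 6.5000 ≈ L_4² = 6.5000 ✓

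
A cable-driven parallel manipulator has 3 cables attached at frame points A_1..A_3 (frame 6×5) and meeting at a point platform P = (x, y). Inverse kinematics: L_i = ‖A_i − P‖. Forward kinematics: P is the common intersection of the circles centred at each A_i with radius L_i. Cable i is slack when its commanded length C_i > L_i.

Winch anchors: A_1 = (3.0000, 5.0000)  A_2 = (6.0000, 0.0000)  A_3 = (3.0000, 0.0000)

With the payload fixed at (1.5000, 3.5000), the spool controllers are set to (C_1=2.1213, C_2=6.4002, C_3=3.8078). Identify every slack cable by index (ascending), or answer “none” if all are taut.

i=1: geometric 2.1213 vs commanded 2.1213 ⇒ taut
i=2: geometric 5.7009 vs commanded 6.4002 ⇒ slack
i=3: geometric 3.8079 vs commanded 3.8078 ⇒ taut

2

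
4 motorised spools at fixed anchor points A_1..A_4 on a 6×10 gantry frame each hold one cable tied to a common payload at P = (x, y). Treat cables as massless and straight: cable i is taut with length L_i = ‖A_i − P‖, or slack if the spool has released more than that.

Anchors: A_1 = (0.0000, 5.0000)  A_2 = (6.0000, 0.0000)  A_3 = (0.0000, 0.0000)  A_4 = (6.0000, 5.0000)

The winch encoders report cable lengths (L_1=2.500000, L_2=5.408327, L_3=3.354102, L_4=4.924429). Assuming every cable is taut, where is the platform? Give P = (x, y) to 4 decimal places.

circle eqns → linear via eq_j − eq_1; set k_j = A_j·A_j − L_j²
k_1 = 0.0000+25.0000−6.2500 = 18.7500
-12.0000·x + 10.0000·y = k_1−k_2 = 12.0000
0.0000·x + 10.0000·y = k_1−k_3 = 30.0000
-12.0000·x + 0.0000·y = k_1−k_4 = -18.0000
solve first two rows → x=1.5000, y=3.0000
check cable 4: ‖A_4−P‖² = 24.2500 ≈ L_4² = 24.2500 ✓

(1.5000, 3.0000)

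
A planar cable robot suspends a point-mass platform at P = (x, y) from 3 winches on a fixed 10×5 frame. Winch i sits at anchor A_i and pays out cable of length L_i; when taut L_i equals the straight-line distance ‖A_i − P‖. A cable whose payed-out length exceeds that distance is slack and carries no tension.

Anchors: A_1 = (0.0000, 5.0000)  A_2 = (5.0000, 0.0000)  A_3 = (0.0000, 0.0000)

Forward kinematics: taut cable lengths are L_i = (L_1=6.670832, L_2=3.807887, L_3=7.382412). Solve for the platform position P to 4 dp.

(6.5000, 3.5000)

each cable: (A_i−P)·(A_i−P) = L_i²; let q_i = ‖A_i‖²−L_i²
q_1 = 0.0000+25.0000−44.5000 = -19.5000
row 1: -10.0000x + 10.0000y = -30.0000  (q_2=10.5000)
row 2: 0.0000x + 10.0000y = 35.0000  (q_3=-54.5000)
Cramer on rows 1–2 → x = 6.5000, y = 3.5000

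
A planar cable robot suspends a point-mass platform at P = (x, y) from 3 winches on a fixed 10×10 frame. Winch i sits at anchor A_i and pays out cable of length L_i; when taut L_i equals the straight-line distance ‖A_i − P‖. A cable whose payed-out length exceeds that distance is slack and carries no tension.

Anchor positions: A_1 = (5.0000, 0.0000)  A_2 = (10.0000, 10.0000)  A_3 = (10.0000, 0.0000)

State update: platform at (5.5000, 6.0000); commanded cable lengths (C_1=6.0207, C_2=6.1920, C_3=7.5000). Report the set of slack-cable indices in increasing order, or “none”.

2

cable 1: L_1 = ‖A_1−P‖ = 6.0208;  C_1 = 6.0207 → taut
cable 2: L_2 = ‖A_2−P‖ = 6.0208;  C_2 = 6.1920 → slack
cable 3: L_3 = ‖A_3−P‖ = 7.5000;  C_3 = 7.5000 → taut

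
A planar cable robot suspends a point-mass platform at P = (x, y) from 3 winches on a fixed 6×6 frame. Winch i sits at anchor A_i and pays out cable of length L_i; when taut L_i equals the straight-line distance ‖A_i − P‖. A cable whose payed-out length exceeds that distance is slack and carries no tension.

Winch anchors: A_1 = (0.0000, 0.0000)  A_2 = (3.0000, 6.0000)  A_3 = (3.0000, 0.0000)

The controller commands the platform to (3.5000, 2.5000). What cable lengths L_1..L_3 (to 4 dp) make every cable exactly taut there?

cable 1: Δx=-3.5000, Δy=-2.5000; L_1 = √(Δx²+Δy²) = 4.3012
cable 2: Δx=-0.5000, Δy=3.5000; L_2 = √(Δx²+Δy²) = 3.5355
cable 3: Δx=-0.5000, Δy=-2.5000; L_3 = √(Δx²+Δy²) = 2.5495

(4.3012, 3.5355, 2.5495)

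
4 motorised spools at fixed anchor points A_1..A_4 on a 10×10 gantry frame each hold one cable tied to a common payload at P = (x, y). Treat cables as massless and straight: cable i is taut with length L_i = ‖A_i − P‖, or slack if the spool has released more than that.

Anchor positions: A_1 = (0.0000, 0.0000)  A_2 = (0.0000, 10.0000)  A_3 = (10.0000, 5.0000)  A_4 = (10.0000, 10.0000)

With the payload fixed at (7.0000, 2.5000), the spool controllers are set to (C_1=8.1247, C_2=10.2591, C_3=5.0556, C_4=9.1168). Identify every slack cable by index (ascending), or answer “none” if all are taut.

cable 1: L_1 = ‖A_1−P‖ = 7.4330;  C_1 = 8.1247 → slack
cable 2: L_2 = ‖A_2−P‖ = 10.2591;  C_2 = 10.2591 → taut
cable 3: L_3 = ‖A_3−P‖ = 3.9051;  C_3 = 5.0556 → slack
cable 4: L_4 = ‖A_4−P‖ = 8.0777;  C_4 = 9.1168 → slack

1, 3, 4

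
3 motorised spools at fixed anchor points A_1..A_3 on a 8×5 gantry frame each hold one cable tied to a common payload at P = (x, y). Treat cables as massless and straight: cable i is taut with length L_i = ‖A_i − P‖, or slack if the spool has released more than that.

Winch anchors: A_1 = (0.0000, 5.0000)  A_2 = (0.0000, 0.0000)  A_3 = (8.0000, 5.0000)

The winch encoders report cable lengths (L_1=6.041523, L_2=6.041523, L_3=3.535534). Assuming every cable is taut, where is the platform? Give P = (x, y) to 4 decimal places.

circle eqns → linear via eq_j − eq_1; set k_j = A_j·A_j − L_j²
k_1 = 0.0000+25.0000−36.5000 = -11.5000
0.0000·x + 10.0000·y = k_1−k_2 = 25.0000
-16.0000·x + 0.0000·y = k_1−k_3 = -88.0000
solve first two rows → x=5.5000, y=2.5000

(5.5000, 2.5000)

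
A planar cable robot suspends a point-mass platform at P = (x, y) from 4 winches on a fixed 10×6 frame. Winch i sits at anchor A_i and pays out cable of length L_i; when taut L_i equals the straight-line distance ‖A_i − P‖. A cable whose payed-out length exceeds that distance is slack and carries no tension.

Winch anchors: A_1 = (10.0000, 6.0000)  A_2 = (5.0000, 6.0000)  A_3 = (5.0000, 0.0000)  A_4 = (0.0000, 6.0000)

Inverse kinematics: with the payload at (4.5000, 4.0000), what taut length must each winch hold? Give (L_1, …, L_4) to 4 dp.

cable 1: Δx=5.5000, Δy=2.0000; L_1 = √(Δx²+Δy²) = 5.8523
cable 2: Δx=0.5000, Δy=2.0000; L_2 = √(Δx²+Δy²) = 2.0616
cable 3: Δx=0.5000, Δy=-4.0000; L_3 = √(Δx²+Δy²) = 4.0311
cable 4: Δx=-4.5000, Δy=2.0000; L_4 = √(Δx²+Δy²) = 4.9244

(5.8523, 2.0616, 4.0311, 4.9244)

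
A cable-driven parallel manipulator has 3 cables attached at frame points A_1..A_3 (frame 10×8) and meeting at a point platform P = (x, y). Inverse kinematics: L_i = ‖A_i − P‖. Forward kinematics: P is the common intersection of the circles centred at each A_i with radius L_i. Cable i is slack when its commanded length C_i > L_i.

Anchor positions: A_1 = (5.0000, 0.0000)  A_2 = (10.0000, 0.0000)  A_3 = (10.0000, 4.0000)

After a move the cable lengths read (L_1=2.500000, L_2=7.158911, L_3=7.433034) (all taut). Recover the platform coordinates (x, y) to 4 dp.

(3.0000, 1.5000)

each cable: (A_i−P)·(A_i−P) = L_i²; let c_i = ‖A_i‖²−L_i²
c_1 = 25.0000+0.0000−6.2500 = 18.7500
row 1: -10.0000x + 0.0000y = -30.0000  (c_2=48.7500)
row 2: -10.0000x − 8.0000y = -42.0000  (c_3=60.7500)
Cramer on rows 1–2 → x = 3.0000, y = 1.5000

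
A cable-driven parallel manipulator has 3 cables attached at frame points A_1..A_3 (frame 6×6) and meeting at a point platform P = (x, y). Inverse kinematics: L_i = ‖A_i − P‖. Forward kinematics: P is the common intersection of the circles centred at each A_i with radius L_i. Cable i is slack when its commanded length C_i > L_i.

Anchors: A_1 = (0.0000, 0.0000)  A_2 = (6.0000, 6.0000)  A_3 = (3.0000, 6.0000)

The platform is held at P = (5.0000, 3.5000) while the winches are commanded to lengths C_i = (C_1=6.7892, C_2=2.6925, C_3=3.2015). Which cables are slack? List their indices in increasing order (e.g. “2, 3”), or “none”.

1

i=1: geometric 6.1033 vs commanded 6.7892 ⇒ slack
i=2: geometric 2.6926 vs commanded 2.6925 ⇒ taut
i=3: geometric 3.2016 vs commanded 3.2015 ⇒ taut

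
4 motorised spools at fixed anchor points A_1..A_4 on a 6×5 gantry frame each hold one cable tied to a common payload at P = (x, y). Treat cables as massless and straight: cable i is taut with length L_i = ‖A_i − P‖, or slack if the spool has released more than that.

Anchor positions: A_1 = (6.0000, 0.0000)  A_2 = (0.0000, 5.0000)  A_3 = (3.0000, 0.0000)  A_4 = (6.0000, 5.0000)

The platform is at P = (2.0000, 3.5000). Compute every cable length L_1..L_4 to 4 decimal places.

(5.3151, 2.5000, 3.6401, 4.2720)

L_1 = √((6.0000−2.0000)² + (0.0000−3.5000)²) = 5.3151
L_2 = √((0.0000−2.0000)² + (5.0000−3.5000)²) = 2.5000
L_3 = √((3.0000−2.0000)² + (0.0000−3.5000)²) = 3.6401
L_4 = √((6.0000−2.0000)² + (5.0000−3.5000)²) = 4.2720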